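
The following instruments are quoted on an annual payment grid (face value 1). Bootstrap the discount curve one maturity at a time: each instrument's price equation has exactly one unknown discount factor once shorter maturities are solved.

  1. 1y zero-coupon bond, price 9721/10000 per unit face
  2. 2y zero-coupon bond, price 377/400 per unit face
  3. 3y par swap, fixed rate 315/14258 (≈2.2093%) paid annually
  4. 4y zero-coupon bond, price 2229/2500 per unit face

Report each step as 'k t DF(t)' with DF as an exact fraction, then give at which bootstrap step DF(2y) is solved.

1 1 9721/10000
2 2 377/400
3 3 937/1000
4 4 2229/2500
DF(2y) is solved at step 2

step 1 [1y] zero: DF = P = 9721/10000 ≈ 0.972100
step 2 [2y] zero: DF = P = 377/400 ≈ 0.942500
step 3 [3y] swap r/1=315/14258: DF=(1 − 315/14258·(0.972100+0.942500))/(1+315/14258) = 937/1000 ≈ 0.937000
step 4 [4y] zero: DF = P = 2229/2500 ≈ 0.891600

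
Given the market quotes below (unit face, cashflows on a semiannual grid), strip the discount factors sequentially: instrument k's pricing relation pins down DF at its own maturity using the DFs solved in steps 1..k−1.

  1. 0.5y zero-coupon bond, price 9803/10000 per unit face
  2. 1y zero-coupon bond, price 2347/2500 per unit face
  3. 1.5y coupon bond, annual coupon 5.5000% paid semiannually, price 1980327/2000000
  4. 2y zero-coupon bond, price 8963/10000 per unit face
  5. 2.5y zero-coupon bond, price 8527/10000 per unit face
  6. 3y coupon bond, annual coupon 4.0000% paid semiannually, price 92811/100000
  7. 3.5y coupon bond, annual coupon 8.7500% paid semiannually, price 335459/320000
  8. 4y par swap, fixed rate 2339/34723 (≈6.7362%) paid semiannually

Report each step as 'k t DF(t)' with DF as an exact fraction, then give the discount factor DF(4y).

step 1 [0.5y] zero: DF = P = 9803/10000 ≈ 0.980300
step 2 [1y] zero: DF = P = 2347/2500 ≈ 0.938800
step 3 [1.5y] bond c/2=11/400: DF=(1980327/2000000 − 11/400·(0.980300+0.938800))/(1+11/400) = 9123/10000 ≈ 0.912300
step 4 [2y] zero: DF = P = 8963/10000 ≈ 0.896300
step 5 [2.5y] zero: DF = P = 8527/10000 ≈ 0.852700
step 6 [3y] bond c/2=1/50: DF=(92811/100000 − 1/50·(0.980300+0.938800+0.912300+0.896300+0.852700))/(1+1/50) = 8201/10000 ≈ 0.820100
step 7 [3.5y] bond c/2=7/160: DF=(335459/320000 − 7/160·(0.980300+0.938800+0.912300+0.896300+0.852700+0.820100))/(1+7/160) = 389/500 ≈ 0.778000
step 8 [4y] swap r/2=2339/69446: DF=(1 − 2339/69446·(0.980300+0.938800+0.912300+0.896300+0.852700+0.820100+0.778000))/(1+2339/69446) = 7661/10000 ≈ 0.766100

1 1/2 9803/10000
2 1 2347/2500
3 3/2 9123/10000
4 2 8963/10000
5 5/2 8527/10000
6 3 8201/10000
7 7/2 389/500
8 4 7661/10000
DF(4y) = 7661/10000 ≈ 0.766100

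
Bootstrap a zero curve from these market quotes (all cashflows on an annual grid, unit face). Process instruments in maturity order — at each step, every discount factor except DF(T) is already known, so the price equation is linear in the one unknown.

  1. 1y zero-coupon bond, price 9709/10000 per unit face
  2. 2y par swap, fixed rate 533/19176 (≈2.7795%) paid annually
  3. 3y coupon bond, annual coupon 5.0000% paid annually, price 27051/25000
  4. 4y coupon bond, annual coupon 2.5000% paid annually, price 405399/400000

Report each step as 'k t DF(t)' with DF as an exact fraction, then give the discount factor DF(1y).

step 1 [1y] zero: DF = P = 9709/10000 ≈ 0.970900
step 2 [2y] swap r/1=533/19176: DF=(1 − 533/19176·(0.970900))/(1+533/19176) = 9467/10000 ≈ 0.946700
step 3 [3y] bond c/1=1/20: DF=(27051/25000 − 1/20·(0.970900+0.946700))/(1+1/20) = 587/625 ≈ 0.939200
step 4 [4y] bond c/1=1/40: DF=(405399/400000 − 1/40·(0.970900+0.946700+0.939200))/(1+1/40) = 9191/10000 ≈ 0.919100

1 1 9709/10000
2 2 9467/10000
3 3 587/625
4 4 9191/10000
DF(1y) = 9709/10000 ≈ 0.970900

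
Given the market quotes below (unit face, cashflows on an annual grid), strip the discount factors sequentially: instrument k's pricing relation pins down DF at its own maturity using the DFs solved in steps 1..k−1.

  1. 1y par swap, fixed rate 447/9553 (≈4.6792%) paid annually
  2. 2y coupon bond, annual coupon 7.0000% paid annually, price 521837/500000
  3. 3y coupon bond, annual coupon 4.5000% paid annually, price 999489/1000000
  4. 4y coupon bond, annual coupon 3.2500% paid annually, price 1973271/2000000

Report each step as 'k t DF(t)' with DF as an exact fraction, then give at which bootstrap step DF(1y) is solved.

step 1 [1y] swap r/1=447/9553: DF=(1 − 447/9553·(0))/(1+447/9553) = 9553/10000 ≈ 0.955300
step 2 [2y] bond c/1=7/100: DF=(521837/500000 − 7/100·(0.955300))/(1+7/100) = 9129/10000 ≈ 0.912900
step 3 [3y] bond c/1=9/200: DF=(999489/1000000 − 9/200·(0.955300+0.912900))/(1+9/200) = 219/250 ≈ 0.876000
step 4 [4y] bond c/1=13/400: DF=(1973271/2000000 − 13/400·(0.955300+0.912900+0.876000))/(1+13/400) = 2173/2500 ≈ 0.869200

1 1 9553/10000
2 2 9129/10000
3 3 219/250
4 4 2173/2500
DF(1y) is solved at step 1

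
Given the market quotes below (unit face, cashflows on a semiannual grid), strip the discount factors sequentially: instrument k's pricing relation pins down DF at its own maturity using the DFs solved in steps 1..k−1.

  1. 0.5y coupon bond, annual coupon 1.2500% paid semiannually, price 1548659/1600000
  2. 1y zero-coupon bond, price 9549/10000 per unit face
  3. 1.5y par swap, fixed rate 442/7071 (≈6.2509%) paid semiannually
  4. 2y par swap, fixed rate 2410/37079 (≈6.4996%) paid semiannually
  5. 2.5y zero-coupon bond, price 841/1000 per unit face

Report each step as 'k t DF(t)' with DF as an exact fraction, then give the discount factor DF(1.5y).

1 1/2 9619/10000
2 1 9549/10000
3 3/2 2279/2500
4 2 1759/2000
5 5/2 841/1000
DF(1.5y) = 2279/2500 ≈ 0.911600

step 1 [0.5y] bond c/2=1/160: DF=(1548659/1600000 − 1/160·(0))/(1+1/160) = 9619/10000 ≈ 0.961900
step 2 [1y] zero: DF = P = 9549/10000 ≈ 0.954900
step 3 [1.5y] swap r/2=221/7071: DF=(1 − 221/7071·(0.961900+0.954900))/(1+221/7071) = 2279/2500 ≈ 0.911600
step 4 [2y] swap r/2=1205/37079: DF=(1 − 1205/37079·(0.961900+0.954900+0.911600))/(1+1205/37079) = 1759/2000 ≈ 0.879500
step 5 [2.5y] zero: DF = P = 841/1000 ≈ 0.841000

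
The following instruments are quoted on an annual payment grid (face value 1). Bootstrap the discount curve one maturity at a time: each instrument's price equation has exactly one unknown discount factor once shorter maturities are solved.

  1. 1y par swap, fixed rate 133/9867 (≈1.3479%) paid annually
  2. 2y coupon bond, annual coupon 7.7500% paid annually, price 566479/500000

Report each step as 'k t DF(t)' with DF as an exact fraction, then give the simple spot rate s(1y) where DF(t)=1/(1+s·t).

step 1 [1y] swap r/1=133/9867: DF=(1 − 133/9867·(0))/(1+133/9867) = 9867/10000 ≈ 0.986700
step 2 [2y] bond c/1=31/400: DF=(566479/500000 − 31/400·(0.986700))/(1+31/400) = 1961/2000 ≈ 0.980500

1 1 9867/10000
2 2 1961/2000
s(1y) = (1/(9867/10000) − 1)/(1) = 133/9867 ≈ 1.3479%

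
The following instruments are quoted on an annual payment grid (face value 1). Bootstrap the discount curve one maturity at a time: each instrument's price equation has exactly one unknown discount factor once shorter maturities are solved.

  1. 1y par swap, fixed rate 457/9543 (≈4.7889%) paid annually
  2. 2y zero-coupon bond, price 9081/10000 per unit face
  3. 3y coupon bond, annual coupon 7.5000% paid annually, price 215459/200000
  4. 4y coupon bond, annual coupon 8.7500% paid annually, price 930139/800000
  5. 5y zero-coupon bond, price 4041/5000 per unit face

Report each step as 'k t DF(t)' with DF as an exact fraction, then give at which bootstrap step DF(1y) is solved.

step 1 [1y] swap r/1=457/9543: DF=(1 − 457/9543·(0))/(1+457/9543) = 9543/10000 ≈ 0.954300
step 2 [2y] zero: DF = P = 9081/10000 ≈ 0.908100
step 3 [3y] bond c/1=3/40: DF=(215459/200000 − 3/40·(0.954300+0.908100))/(1+3/40) = 4361/5000 ≈ 0.872200
step 4 [4y] bond c/1=7/80: DF=(930139/800000 − 7/80·(0.954300+0.908100+0.872200))/(1+7/80) = 8491/10000 ≈ 0.849100
step 5 [5y] zero: DF = P = 4041/5000 ≈ 0.808200

1 1 9543/10000
2 2 9081/10000
3 3 4361/5000
4 4 8491/10000
5 5 4041/5000
DF(1y) is solved at step 1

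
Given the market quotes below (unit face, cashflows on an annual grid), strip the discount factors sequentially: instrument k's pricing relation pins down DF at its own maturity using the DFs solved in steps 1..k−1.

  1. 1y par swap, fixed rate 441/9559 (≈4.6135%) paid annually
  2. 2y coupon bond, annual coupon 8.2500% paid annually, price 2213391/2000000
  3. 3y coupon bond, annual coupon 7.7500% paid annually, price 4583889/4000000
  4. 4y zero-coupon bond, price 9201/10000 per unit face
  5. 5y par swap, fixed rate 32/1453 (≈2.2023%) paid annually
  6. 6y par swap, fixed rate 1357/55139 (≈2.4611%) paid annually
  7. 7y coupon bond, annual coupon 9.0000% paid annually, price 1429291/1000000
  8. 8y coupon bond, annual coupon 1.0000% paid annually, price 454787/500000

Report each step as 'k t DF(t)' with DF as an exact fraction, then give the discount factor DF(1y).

1 1 9559/10000
2 2 1899/2000
3 3 1853/2000
4 4 9201/10000
5 5 561/625
6 6 8643/10000
7 7 107/125
8 8 67/80
DF(1y) = 9559/10000 ≈ 0.955900

step 1 [1y] swap r/1=441/9559: DF=(1 − 441/9559·(0))/(1+441/9559) = 9559/10000 ≈ 0.955900
step 2 [2y] bond c/1=33/400: DF=(2213391/2000000 − 33/400·(0.955900))/(1+33/400) = 1899/2000 ≈ 0.949500
step 3 [3y] bond c/1=31/400: DF=(4583889/4000000 − 31/400·(0.955900+0.949500))/(1+31/400) = 1853/2000 ≈ 0.926500
step 4 [4y] zero: DF = P = 9201/10000 ≈ 0.920100
step 5 [5y] swap r/1=32/1453: DF=(1 − 32/1453·(0.955900+0.949500+0.926500+0.920100))/(1+32/1453) = 561/625 ≈ 0.897600
step 6 [6y] swap r/1=1357/55139: DF=(1 − 1357/55139·(0.955900+0.949500+0.926500+0.920100+0.897600))/(1+1357/55139) = 8643/10000 ≈ 0.864300
step 7 [7y] bond c/1=9/100: DF=(1429291/1000000 − 9/100·(0.955900+0.949500+0.926500+0.920100+0.897600+0.864300))/(1+9/100) = 107/125 ≈ 0.856000
step 8 [8y] bond c/1=1/100: DF=(454787/500000 − 1/100·(0.955900+0.949500+0.926500+0.920100+0.897600+0.864300+0.856000))/(1+1/100) = 67/80 ≈ 0.837500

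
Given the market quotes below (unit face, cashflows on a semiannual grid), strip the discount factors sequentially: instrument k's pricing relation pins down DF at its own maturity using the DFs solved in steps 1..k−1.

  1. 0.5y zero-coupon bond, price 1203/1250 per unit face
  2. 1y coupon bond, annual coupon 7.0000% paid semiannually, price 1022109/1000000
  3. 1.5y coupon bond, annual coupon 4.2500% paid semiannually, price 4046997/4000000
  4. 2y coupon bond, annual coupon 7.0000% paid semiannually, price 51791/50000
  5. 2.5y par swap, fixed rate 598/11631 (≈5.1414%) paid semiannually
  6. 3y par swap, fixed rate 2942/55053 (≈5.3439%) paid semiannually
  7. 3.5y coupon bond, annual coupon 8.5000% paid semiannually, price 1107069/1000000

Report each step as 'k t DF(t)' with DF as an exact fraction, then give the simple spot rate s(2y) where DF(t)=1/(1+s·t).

1 1/2 1203/1250
2 1 191/200
3 3/2 2377/2500
4 2 4519/5000
5 5/2 2201/2500
6 3 8529/10000
7 7/2 67/80
s(2y) = (1/(4519/5000) − 1)/(2) = 481/9038 ≈ 5.3220%

step 1 [0.5y] zero: DF = P = 1203/1250 ≈ 0.962400
step 2 [1y] bond c/2=7/200: DF=(1022109/1000000 − 7/200·(0.962400))/(1+7/200) = 191/200 ≈ 0.955000
step 3 [1.5y] bond c/2=17/800: DF=(4046997/4000000 − 17/800·(0.962400+0.955000))/(1+17/800) = 2377/2500 ≈ 0.950800
step 4 [2y] bond c/2=7/200: DF=(51791/50000 − 7/200·(0.962400+0.955000+0.950800))/(1+7/200) = 4519/5000 ≈ 0.903800
step 5 [2.5y] swap r/2=299/11631: DF=(1 − 299/11631·(0.962400+0.955000+0.950800+0.903800))/(1+299/11631) = 2201/2500 ≈ 0.880400
step 6 [3y] swap r/2=1471/55053: DF=(1 − 1471/55053·(0.962400+0.955000+0.950800+0.903800+0.880400))/(1+1471/55053) = 8529/10000 ≈ 0.852900
step 7 [3.5y] bond c/2=17/400: DF=(1107069/1000000 − 17/400·(0.962400+0.955000+0.950800+0.903800+0.880400+0.852900))/(1+17/400) = 67/80 ≈ 0.837500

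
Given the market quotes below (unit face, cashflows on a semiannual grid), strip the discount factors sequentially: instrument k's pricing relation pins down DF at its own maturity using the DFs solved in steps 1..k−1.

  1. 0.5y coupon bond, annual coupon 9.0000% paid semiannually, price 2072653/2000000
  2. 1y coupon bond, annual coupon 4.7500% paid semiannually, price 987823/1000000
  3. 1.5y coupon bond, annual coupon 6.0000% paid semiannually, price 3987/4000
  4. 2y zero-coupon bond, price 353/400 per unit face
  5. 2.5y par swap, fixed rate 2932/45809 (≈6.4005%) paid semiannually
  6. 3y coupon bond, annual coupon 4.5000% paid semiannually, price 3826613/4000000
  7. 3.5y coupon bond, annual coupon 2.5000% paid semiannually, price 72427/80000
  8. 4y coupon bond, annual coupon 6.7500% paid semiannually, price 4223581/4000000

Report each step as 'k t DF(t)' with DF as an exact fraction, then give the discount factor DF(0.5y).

1 1/2 9917/10000
2 1 9419/10000
3 3/2 4557/5000
4 2 353/400
5 5/2 4267/5000
6 3 2087/2500
7 7/2 8273/10000
8 4 511/625
DF(0.5y) = 9917/10000 ≈ 0.991700

step 1 [0.5y] bond c/2=9/200: DF=(2072653/2000000 − 9/200·(0))/(1+9/200) = 9917/10000 ≈ 0.991700
step 2 [1y] bond c/2=19/800: DF=(987823/1000000 − 19/800·(0.991700))/(1+19/800) = 9419/10000 ≈ 0.941900
step 3 [1.5y] bond c/2=3/100: DF=(3987/4000 − 3/100·(0.991700+0.941900))/(1+3/100) = 4557/5000 ≈ 0.911400
step 4 [2y] zero: DF = P = 353/400 ≈ 0.882500
step 5 [2.5y] swap r/2=1466/45809: DF=(1 − 1466/45809·(0.991700+0.941900+0.911400+0.882500))/(1+1466/45809) = 4267/5000 ≈ 0.853400
step 6 [3y] bond c/2=9/400: DF=(3826613/4000000 − 9/400·(0.991700+0.941900+0.911400+0.882500+0.853400))/(1+9/400) = 2087/2500 ≈ 0.834800
step 7 [3.5y] bond c/2=1/80: DF=(72427/80000 − 1/80·(0.991700+0.941900+0.911400+0.882500+0.853400+0.834800))/(1+1/80) = 8273/10000 ≈ 0.827300
step 8 [4y] bond c/2=27/800: DF=(4223581/4000000 − 27/800·(0.991700+0.941900+0.911400+0.882500+0.853400+0.834800+0.827300))/(1+27/800) = 511/625 ≈ 0.817600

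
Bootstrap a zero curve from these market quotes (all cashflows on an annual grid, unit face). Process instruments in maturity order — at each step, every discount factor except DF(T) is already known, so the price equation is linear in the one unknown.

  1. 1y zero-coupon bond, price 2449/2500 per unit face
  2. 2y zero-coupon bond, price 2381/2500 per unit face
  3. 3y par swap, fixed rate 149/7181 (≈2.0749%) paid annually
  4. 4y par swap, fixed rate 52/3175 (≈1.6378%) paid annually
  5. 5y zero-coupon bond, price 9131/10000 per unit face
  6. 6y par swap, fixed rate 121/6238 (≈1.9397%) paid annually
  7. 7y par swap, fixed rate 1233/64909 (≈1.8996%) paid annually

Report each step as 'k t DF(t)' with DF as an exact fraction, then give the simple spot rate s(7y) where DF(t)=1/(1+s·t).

1 1 2449/2500
2 2 2381/2500
3 3 2351/2500
4 4 586/625
5 5 9131/10000
6 6 8911/10000
7 7 8767/10000
s(7y) = (1/(8767/10000) − 1)/(7) = 1233/61369 ≈ 2.0092%

step 1 [1y] zero: DF = P = 2449/2500 ≈ 0.979600
step 2 [2y] zero: DF = P = 2381/2500 ≈ 0.952400
step 3 [3y] swap r/1=149/7181: DF=(1 − 149/7181·(0.979600+0.952400))/(1+149/7181) = 2351/2500 ≈ 0.940400
step 4 [4y] swap r/1=52/3175: DF=(1 − 52/3175·(0.979600+0.952400+0.940400))/(1+52/3175) = 586/625 ≈ 0.937600
step 5 [5y] zero: DF = P = 9131/10000 ≈ 0.913100
step 6 [6y] swap r/1=121/6238: DF=(1 − 121/6238·(0.979600+0.952400+0.940400+0.937600+0.913100))/(1+121/6238) = 8911/10000 ≈ 0.891100
step 7 [7y] swap r/1=1233/64909: DF=(1 − 1233/64909·(0.979600+0.952400+0.940400+0.937600+0.913100+0.891100))/(1+1233/64909) = 8767/10000 ≈ 0.876700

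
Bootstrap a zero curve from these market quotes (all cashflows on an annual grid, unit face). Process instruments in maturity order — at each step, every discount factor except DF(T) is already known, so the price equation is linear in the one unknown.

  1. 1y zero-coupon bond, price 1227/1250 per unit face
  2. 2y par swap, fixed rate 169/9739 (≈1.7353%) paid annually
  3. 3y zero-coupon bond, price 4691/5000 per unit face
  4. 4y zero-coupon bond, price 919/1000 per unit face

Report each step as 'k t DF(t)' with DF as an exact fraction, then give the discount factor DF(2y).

step 1 [1y] zero: DF = P = 1227/1250 ≈ 0.981600
step 2 [2y] swap r/1=169/9739: DF=(1 − 169/9739·(0.981600))/(1+169/9739) = 4831/5000 ≈ 0.966200
step 3 [3y] zero: DF = P = 4691/5000 ≈ 0.938200
step 4 [4y] zero: DF = P = 919/1000 ≈ 0.919000

1 1 1227/1250
2 2 4831/5000
3 3 4691/5000
4 4 919/1000
DF(2y) = 4831/5000 ≈ 0.966200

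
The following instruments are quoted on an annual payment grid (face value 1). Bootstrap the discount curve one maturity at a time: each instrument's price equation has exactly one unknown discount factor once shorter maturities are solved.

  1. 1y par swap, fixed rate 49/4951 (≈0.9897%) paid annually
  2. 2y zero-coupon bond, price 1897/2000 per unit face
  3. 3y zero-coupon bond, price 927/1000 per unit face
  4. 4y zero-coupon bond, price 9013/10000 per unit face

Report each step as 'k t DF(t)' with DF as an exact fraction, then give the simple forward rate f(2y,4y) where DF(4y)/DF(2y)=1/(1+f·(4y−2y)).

1 1 4951/5000
2 2 1897/2000
3 3 927/1000
4 4 9013/10000
f(2y,4y) = ((1897/2000)/(9013/10000) − 1)/(2) = 236/9013 ≈ 2.6184%

step 1 [1y] swap r/1=49/4951: DF=(1 − 49/4951·(0))/(1+49/4951) = 4951/5000 ≈ 0.990200
step 2 [2y] zero: DF = P = 1897/2000 ≈ 0.948500
step 3 [3y] zero: DF = P = 927/1000 ≈ 0.927000
step 4 [4y] zero: DF = P = 9013/10000 ≈ 0.901300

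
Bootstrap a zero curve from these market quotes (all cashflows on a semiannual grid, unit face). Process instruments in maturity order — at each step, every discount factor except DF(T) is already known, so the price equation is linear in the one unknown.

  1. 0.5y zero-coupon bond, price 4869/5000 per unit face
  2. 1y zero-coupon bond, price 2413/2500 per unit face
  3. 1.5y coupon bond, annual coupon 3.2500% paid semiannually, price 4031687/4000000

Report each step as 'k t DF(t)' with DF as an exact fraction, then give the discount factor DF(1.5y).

step 1 [0.5y] zero: DF = P = 4869/5000 ≈ 0.973800
step 2 [1y] zero: DF = P = 2413/2500 ≈ 0.965200
step 3 [1.5y] bond c/2=13/800: DF=(4031687/4000000 − 13/800·(0.973800+0.965200))/(1+13/800) = 1201/1250 ≈ 0.960800

1 1/2 4869/5000
2 1 2413/2500
3 3/2 1201/1250
DF(1.5y) = 1201/1250 ≈ 0.960800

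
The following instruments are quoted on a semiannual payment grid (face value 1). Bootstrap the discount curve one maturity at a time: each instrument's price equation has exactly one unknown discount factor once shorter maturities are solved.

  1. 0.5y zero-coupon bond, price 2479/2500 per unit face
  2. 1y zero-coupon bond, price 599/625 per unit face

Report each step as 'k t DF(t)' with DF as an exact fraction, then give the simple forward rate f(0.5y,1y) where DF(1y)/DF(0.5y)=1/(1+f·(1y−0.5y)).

step 1 [0.5y] zero: DF = P = 2479/2500 ≈ 0.991600
step 2 [1y] zero: DF = P = 599/625 ≈ 0.958400

1 1/2 2479/2500
2 1 599/625
f(0.5y,1y) = ((2479/2500)/(599/625) − 1)/(1/2) = 83/1198 ≈ 6.9282%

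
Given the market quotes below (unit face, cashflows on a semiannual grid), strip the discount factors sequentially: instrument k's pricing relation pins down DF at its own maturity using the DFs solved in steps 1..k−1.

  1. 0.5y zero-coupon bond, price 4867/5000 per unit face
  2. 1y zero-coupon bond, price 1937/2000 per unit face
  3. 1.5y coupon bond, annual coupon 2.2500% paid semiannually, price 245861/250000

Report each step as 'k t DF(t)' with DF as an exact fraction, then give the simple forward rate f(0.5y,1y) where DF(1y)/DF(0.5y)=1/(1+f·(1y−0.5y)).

step 1 [0.5y] zero: DF = P = 4867/5000 ≈ 0.973400
step 2 [1y] zero: DF = P = 1937/2000 ≈ 0.968500
step 3 [1.5y] bond c/2=9/800: DF=(245861/250000 − 9/800·(0.973400+0.968500))/(1+9/800) = 9509/10000 ≈ 0.950900

1 1/2 4867/5000
2 1 1937/2000
3 3/2 9509/10000
f(0.5y,1y) = ((4867/5000)/(1937/2000) − 1)/(1/2) = 98/9685 ≈ 1.0119%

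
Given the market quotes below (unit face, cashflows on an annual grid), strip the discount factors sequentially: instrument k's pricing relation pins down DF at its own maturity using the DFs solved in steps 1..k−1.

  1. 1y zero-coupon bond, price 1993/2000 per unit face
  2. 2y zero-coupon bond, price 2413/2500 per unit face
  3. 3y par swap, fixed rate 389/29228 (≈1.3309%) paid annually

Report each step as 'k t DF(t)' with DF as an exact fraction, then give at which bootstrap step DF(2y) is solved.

1 1 1993/2000
2 2 2413/2500
3 3 9611/10000
DF(2y) is solved at step 2

step 1 [1y] zero: DF = P = 1993/2000 ≈ 0.996500
step 2 [2y] zero: DF = P = 2413/2500 ≈ 0.965200
step 3 [3y] swap r/1=389/29228: DF=(1 − 389/29228·(0.996500+0.965200))/(1+389/29228) = 9611/10000 ≈ 0.961100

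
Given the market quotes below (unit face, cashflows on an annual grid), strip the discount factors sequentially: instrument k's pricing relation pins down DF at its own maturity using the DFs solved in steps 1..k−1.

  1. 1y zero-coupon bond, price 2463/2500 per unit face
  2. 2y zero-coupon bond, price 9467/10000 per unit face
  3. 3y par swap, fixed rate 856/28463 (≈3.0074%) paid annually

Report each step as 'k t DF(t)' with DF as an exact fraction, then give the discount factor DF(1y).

step 1 [1y] zero: DF = P = 2463/2500 ≈ 0.985200
step 2 [2y] zero: DF = P = 9467/10000 ≈ 0.946700
step 3 [3y] swap r/1=856/28463: DF=(1 − 856/28463·(0.985200+0.946700))/(1+856/28463) = 1143/1250 ≈ 0.914400

1 1 2463/2500
2 2 9467/10000
3 3 1143/1250
DF(1y) = 2463/2500 ≈ 0.985200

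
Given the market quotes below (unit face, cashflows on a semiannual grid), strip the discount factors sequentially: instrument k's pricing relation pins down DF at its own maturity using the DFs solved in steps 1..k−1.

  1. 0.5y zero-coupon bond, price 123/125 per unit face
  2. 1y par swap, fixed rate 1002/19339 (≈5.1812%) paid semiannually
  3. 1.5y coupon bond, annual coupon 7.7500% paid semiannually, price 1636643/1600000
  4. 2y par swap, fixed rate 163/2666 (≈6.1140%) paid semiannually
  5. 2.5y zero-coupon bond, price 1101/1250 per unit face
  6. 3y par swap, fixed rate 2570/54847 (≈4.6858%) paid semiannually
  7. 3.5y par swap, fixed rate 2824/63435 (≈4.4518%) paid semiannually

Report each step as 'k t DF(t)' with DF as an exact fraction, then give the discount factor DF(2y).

1 1/2 123/125
2 1 9499/10000
3 3/2 4563/5000
4 2 8859/10000
5 5/2 1101/1250
6 3 1743/2000
7 7/2 2147/2500
DF(2y) = 8859/10000 ≈ 0.885900

step 1 [0.5y] zero: DF = P = 123/125 ≈ 0.984000
step 2 [1y] swap r/2=501/19339: DF=(1 − 501/19339·(0.984000))/(1+501/19339) = 9499/10000 ≈ 0.949900
step 3 [1.5y] bond c/2=31/800: DF=(1636643/1600000 − 31/800·(0.984000+0.949900))/(1+31/800) = 4563/5000 ≈ 0.912600
step 4 [2y] swap r/2=163/5332: DF=(1 − 163/5332·(0.984000+0.949900+0.912600))/(1+163/5332) = 8859/10000 ≈ 0.885900
step 5 [2.5y] zero: DF = P = 1101/1250 ≈ 0.880800
step 6 [3y] swap r/2=1285/54847: DF=(1 − 1285/54847·(0.984000+0.949900+0.912600+0.885900+0.880800))/(1+1285/54847) = 1743/2000 ≈ 0.871500
step 7 [3.5y] swap r/2=1412/63435: DF=(1 − 1412/63435·(0.984000+0.949900+0.912600+0.885900+0.880800+0.871500))/(1+1412/63435) = 2147/2500 ≈ 0.858800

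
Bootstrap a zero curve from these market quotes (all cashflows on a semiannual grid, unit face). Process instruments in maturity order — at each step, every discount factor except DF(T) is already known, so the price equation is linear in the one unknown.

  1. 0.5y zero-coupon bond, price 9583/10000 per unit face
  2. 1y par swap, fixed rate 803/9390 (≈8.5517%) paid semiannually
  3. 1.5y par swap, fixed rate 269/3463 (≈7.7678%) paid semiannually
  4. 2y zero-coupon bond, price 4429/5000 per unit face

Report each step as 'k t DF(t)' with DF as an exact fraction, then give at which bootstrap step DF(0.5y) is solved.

1 1/2 9583/10000
2 1 9197/10000
3 3/2 2231/2500
4 2 4429/5000
DF(0.5y) is solved at step 1

step 1 [0.5y] zero: DF = P = 9583/10000 ≈ 0.958300
step 2 [1y] swap r/2=803/18780: DF=(1 − 803/18780·(0.958300))/(1+803/18780) = 9197/10000 ≈ 0.919700
step 3 [1.5y] swap r/2=269/6926: DF=(1 − 269/6926·(0.958300+0.919700))/(1+269/6926) = 2231/2500 ≈ 0.892400
step 4 [2y] zero: DF = P = 4429/5000 ≈ 0.885800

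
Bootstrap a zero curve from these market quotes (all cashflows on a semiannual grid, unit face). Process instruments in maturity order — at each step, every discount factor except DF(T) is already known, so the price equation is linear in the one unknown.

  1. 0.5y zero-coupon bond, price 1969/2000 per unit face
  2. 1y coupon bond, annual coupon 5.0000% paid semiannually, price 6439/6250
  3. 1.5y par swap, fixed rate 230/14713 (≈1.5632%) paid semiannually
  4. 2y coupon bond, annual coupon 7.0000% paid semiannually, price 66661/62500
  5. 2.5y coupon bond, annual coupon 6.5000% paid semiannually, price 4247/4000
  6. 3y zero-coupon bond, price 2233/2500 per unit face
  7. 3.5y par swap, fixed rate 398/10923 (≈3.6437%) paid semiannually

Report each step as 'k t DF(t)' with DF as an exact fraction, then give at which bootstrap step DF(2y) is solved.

step 1 [0.5y] zero: DF = P = 1969/2000 ≈ 0.984500
step 2 [1y] bond c/2=1/40: DF=(6439/6250 − 1/40·(0.984500))/(1+1/40) = 9811/10000 ≈ 0.981100
step 3 [1.5y] swap r/2=115/14713: DF=(1 − 115/14713·(0.984500+0.981100))/(1+115/14713) = 977/1000 ≈ 0.977000
step 4 [2y] bond c/2=7/200: DF=(66661/62500 − 7/200·(0.984500+0.981100+0.977000))/(1+7/200) = 931/1000 ≈ 0.931000
step 5 [2.5y] bond c/2=13/400: DF=(4247/4000 − 13/400·(0.984500+0.981100+0.977000+0.931000))/(1+13/400) = 1133/1250 ≈ 0.906400
step 6 [3y] zero: DF = P = 2233/2500 ≈ 0.893200
step 7 [3.5y] swap r/2=199/10923: DF=(1 − 199/10923·(0.984500+0.981100+0.977000+0.931000+0.906400+0.893200))/(1+199/10923) = 4403/5000 ≈ 0.880600

1 1/2 1969/2000
2 1 9811/10000
3 3/2 977/1000
4 2 931/1000
5 5/2 1133/1250
6 3 2233/2500
7 7/2 4403/5000
DF(2y) is solved at step 4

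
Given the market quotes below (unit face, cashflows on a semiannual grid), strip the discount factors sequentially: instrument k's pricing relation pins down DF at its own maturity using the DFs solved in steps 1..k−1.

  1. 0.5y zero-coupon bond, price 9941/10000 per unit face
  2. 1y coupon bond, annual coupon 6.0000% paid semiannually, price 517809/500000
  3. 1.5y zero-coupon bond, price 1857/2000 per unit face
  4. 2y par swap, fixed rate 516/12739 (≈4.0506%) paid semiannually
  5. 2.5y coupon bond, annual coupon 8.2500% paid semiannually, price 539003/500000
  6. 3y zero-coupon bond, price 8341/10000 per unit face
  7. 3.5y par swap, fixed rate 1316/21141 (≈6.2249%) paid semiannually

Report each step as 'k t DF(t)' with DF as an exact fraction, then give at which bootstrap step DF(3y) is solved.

step 1 [0.5y] zero: DF = P = 9941/10000 ≈ 0.994100
step 2 [1y] bond c/2=3/100: DF=(517809/500000 − 3/100·(0.994100))/(1+3/100) = 1953/2000 ≈ 0.976500
step 3 [1.5y] zero: DF = P = 1857/2000 ≈ 0.928500
step 4 [2y] swap r/2=258/12739: DF=(1 − 258/12739·(0.994100+0.976500+0.928500))/(1+258/12739) = 4613/5000 ≈ 0.922600
step 5 [2.5y] bond c/2=33/800: DF=(539003/500000 − 33/800·(0.994100+0.976500+0.928500+0.922600))/(1+33/800) = 8839/10000 ≈ 0.883900
step 6 [3y] zero: DF = P = 8341/10000 ≈ 0.834100
step 7 [3.5y] swap r/2=658/21141: DF=(1 − 658/21141·(0.994100+0.976500+0.928500+0.922600+0.883900+0.834100))/(1+658/21141) = 4013/5000 ≈ 0.802600

1 1/2 9941/10000
2 1 1953/2000
3 3/2 1857/2000
4 2 4613/5000
5 5/2 8839/10000
6 3 8341/10000
7 7/2 4013/5000
DF(3y) is solved at step 6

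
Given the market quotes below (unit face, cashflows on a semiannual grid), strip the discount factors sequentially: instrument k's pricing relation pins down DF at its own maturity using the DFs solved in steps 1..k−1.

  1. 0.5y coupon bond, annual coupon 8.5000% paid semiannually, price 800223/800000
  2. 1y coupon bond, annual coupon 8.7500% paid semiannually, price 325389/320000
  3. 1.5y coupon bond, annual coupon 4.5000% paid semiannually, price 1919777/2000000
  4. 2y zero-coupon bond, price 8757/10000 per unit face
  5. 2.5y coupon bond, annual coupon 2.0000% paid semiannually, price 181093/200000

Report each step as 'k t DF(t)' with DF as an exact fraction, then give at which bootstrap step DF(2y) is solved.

step 1 [0.5y] bond c/2=17/400: DF=(800223/800000 − 17/400·(0))/(1+17/400) = 1919/2000 ≈ 0.959500
step 2 [1y] bond c/2=7/160: DF=(325389/320000 − 7/160·(0.959500))/(1+7/160) = 467/500 ≈ 0.934000
step 3 [1.5y] bond c/2=9/400: DF=(1919777/2000000 − 9/400·(0.959500+0.934000))/(1+9/400) = 8971/10000 ≈ 0.897100
step 4 [2y] zero: DF = P = 8757/10000 ≈ 0.875700
step 5 [2.5y] bond c/2=1/100: DF=(181093/200000 − 1/100·(0.959500+0.934000+0.897100+0.875700))/(1+1/100) = 4301/5000 ≈ 0.860200

1 1/2 1919/2000
2 1 467/500
3 3/2 8971/10000
4 2 8757/10000
5 5/2 4301/5000
DF(2y) is solved at step 4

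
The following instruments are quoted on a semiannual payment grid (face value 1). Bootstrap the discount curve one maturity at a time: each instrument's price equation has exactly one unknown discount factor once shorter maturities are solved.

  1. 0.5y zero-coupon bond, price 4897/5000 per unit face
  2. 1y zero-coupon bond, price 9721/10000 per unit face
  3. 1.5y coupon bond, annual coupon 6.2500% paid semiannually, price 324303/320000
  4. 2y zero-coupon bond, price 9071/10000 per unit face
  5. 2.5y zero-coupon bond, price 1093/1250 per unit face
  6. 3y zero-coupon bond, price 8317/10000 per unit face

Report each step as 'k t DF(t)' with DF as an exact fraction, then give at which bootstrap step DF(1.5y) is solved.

1 1/2 4897/5000
2 1 9721/10000
3 3/2 2309/2500
4 2 9071/10000
5 5/2 1093/1250
6 3 8317/10000
DF(1.5y) is solved at step 3

step 1 [0.5y] zero: DF = P = 4897/5000 ≈ 0.979400
step 2 [1y] zero: DF = P = 9721/10000 ≈ 0.972100
step 3 [1.5y] bond c/2=1/32: DF=(324303/320000 − 1/32·(0.979400+0.972100))/(1+1/32) = 2309/2500 ≈ 0.923600
step 4 [2y] zero: DF = P = 9071/10000 ≈ 0.907100
step 5 [2.5y] zero: DF = P = 1093/1250 ≈ 0.874400
step 6 [3y] zero: DF = P = 8317/10000 ≈ 0.831700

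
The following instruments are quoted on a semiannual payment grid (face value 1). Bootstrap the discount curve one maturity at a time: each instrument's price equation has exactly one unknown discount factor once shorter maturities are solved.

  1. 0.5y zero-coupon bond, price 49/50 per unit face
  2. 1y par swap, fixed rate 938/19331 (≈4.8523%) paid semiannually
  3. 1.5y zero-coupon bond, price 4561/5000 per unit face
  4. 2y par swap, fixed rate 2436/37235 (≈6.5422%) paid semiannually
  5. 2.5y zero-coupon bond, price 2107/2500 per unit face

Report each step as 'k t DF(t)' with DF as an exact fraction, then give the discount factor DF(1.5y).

1 1/2 49/50
2 1 9531/10000
3 3/2 4561/5000
4 2 4391/5000
5 5/2 2107/2500
DF(1.5y) = 4561/5000 ≈ 0.912200

step 1 [0.5y] zero: DF = P = 49/50 ≈ 0.980000
step 2 [1y] swap r/2=469/19331: DF=(1 − 469/19331·(0.980000))/(1+469/19331) = 9531/10000 ≈ 0.953100
step 3 [1.5y] zero: DF = P = 4561/5000 ≈ 0.912200
step 4 [2y] swap r/2=1218/37235: DF=(1 − 1218/37235·(0.980000+0.953100+0.912200))/(1+1218/37235) = 4391/5000 ≈ 0.878200
step 5 [2.5y] zero: DF = P = 2107/2500 ≈ 0.842800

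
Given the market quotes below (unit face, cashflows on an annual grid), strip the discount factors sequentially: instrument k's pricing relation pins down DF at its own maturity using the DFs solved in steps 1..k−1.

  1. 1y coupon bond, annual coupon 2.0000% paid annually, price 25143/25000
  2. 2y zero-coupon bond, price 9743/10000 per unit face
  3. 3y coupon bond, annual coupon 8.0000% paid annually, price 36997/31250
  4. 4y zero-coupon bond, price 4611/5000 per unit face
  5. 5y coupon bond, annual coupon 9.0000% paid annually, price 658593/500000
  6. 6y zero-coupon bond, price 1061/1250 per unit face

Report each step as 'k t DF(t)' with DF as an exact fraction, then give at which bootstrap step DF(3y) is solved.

1 1 493/500
2 2 9743/10000
3 3 951/1000
4 4 4611/5000
5 5 8919/10000
6 6 1061/1250
DF(3y) is solved at step 3

step 1 [1y] bond c/1=1/50: DF=(25143/25000 − 1/50·(0))/(1+1/50) = 493/500 ≈ 0.986000
step 2 [2y] zero: DF = P = 9743/10000 ≈ 0.974300
step 3 [3y] bond c/1=2/25: DF=(36997/31250 − 2/25·(0.986000+0.974300))/(1+2/25) = 951/1000 ≈ 0.951000
step 4 [4y] zero: DF = P = 4611/5000 ≈ 0.922200
step 5 [5y] bond c/1=9/100: DF=(658593/500000 − 9/100·(0.986000+0.974300+0.951000+0.922200))/(1+9/100) = 8919/10000 ≈ 0.891900
step 6 [6y] zero: DF = P = 1061/1250 ≈ 0.848800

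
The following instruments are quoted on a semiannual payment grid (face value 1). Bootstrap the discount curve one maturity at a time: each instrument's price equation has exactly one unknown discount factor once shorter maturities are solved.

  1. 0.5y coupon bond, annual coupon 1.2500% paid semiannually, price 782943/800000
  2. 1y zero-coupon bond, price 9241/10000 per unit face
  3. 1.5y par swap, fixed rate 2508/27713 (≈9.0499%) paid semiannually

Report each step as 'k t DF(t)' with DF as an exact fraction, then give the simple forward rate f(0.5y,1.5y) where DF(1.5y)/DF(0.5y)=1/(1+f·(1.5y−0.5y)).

1 1/2 4863/5000
2 1 9241/10000
3 3/2 4373/5000
f(0.5y,1.5y) = ((4863/5000)/(4373/5000) − 1)/(1) = 490/4373 ≈ 11.2051%

step 1 [0.5y] bond c/2=1/160: DF=(782943/800000 − 1/160·(0))/(1+1/160) = 4863/5000 ≈ 0.972600
step 2 [1y] zero: DF = P = 9241/10000 ≈ 0.924100
step 3 [1.5y] swap r/2=1254/27713: DF=(1 − 1254/27713·(0.972600+0.924100))/(1+1254/27713) = 4373/5000 ≈ 0.874600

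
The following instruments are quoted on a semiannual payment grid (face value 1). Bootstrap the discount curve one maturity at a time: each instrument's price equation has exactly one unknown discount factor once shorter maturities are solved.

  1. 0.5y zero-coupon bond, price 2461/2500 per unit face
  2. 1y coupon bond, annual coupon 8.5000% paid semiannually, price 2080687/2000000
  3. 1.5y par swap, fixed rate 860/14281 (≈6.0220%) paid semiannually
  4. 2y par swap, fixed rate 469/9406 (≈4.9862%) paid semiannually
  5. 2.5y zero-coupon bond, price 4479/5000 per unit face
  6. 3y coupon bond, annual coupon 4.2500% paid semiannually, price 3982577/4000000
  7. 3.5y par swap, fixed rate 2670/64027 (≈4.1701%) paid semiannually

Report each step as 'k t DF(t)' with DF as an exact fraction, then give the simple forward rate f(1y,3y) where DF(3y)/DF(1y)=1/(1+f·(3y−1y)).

step 1 [0.5y] zero: DF = P = 2461/2500 ≈ 0.984400
step 2 [1y] bond c/2=17/400: DF=(2080687/2000000 − 17/400·(0.984400))/(1+17/400) = 4789/5000 ≈ 0.957800
step 3 [1.5y] swap r/2=430/14281: DF=(1 − 430/14281·(0.984400+0.957800))/(1+430/14281) = 457/500 ≈ 0.914000
step 4 [2y] swap r/2=469/18812: DF=(1 − 469/18812·(0.984400+0.957800+0.914000))/(1+469/18812) = 4531/5000 ≈ 0.906200
step 5 [2.5y] zero: DF = P = 4479/5000 ≈ 0.895800
step 6 [3y] bond c/2=17/800: DF=(3982577/4000000 − 17/800·(0.984400+0.957800+0.914000+0.906200+0.895800))/(1+17/800) = 439/500 ≈ 0.878000
step 7 [3.5y] swap r/2=1335/64027: DF=(1 − 1335/64027·(0.984400+0.957800+0.914000+0.906200+0.895800+0.878000))/(1+1335/64027) = 1733/2000 ≈ 0.866500

1 1/2 2461/2500
2 1 4789/5000
3 3/2 457/500
4 2 4531/5000
5 5/2 4479/5000
6 3 439/500
7 7/2 1733/2000
f(1y,3y) = ((4789/5000)/(439/500) − 1)/(2) = 399/8780 ≈ 4.5444%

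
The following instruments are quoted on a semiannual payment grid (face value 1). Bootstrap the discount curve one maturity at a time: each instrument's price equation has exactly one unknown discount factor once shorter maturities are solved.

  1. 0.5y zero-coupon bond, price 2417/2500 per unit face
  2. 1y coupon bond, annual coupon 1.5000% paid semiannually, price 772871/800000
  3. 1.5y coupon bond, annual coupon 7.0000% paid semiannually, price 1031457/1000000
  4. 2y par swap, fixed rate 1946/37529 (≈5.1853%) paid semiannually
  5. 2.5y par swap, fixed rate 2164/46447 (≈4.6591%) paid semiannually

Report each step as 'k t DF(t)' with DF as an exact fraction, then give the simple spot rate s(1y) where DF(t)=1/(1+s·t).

1 1/2 2417/2500
2 1 9517/10000
3 3/2 9317/10000
4 2 9027/10000
5 5/2 4459/5000
s(1y) = (1/(9517/10000) − 1)/(1) = 483/9517 ≈ 5.0751%

step 1 [0.5y] zero: DF = P = 2417/2500 ≈ 0.966800
step 2 [1y] bond c/2=3/400: DF=(772871/800000 − 3/400·(0.966800))/(1+3/400) = 9517/10000 ≈ 0.951700
step 3 [1.5y] bond c/2=7/200: DF=(1031457/1000000 − 7/200·(0.966800+0.951700))/(1+7/200) = 9317/10000 ≈ 0.931700
step 4 [2y] swap r/2=973/37529: DF=(1 − 973/37529·(0.966800+0.951700+0.931700))/(1+973/37529) = 9027/10000 ≈ 0.902700
step 5 [2.5y] swap r/2=1082/46447: DF=(1 − 1082/46447·(0.966800+0.951700+0.931700+0.902700))/(1+1082/46447) = 4459/5000 ≈ 0.891800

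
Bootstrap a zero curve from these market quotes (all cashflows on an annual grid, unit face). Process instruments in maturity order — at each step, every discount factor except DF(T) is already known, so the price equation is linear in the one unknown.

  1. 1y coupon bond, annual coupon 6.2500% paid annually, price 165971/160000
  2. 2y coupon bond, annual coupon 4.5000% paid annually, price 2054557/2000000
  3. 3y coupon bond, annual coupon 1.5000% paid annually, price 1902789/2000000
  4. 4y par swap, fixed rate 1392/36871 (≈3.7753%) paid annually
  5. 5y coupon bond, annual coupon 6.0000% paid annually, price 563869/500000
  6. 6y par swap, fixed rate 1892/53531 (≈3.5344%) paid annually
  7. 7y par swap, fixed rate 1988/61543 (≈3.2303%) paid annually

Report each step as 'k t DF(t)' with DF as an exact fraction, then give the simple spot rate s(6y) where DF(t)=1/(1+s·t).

step 1 [1y] bond c/1=1/16: DF=(165971/160000 − 1/16·(0))/(1+1/16) = 9763/10000 ≈ 0.976300
step 2 [2y] bond c/1=9/200: DF=(2054557/2000000 − 9/200·(0.976300))/(1+9/200) = 941/1000 ≈ 0.941000
step 3 [3y] bond c/1=3/200: DF=(1902789/2000000 − 3/200·(0.976300+0.941000))/(1+3/200) = 909/1000 ≈ 0.909000
step 4 [4y] swap r/1=1392/36871: DF=(1 − 1392/36871·(0.976300+0.941000+0.909000))/(1+1392/36871) = 538/625 ≈ 0.860800
step 5 [5y] bond c/1=3/50: DF=(563869/500000 − 3/50·(0.976300+0.941000+0.909000+0.860800))/(1+3/50) = 1069/1250 ≈ 0.855200
step 6 [6y] swap r/1=1892/53531: DF=(1 − 1892/53531·(0.976300+0.941000+0.909000+0.860800+0.855200))/(1+1892/53531) = 2027/2500 ≈ 0.810800
step 7 [7y] swap r/1=1988/61543: DF=(1 − 1988/61543·(0.976300+0.941000+0.909000+0.860800+0.855200+0.810800))/(1+1988/61543) = 2003/2500 ≈ 0.801200

1 1 9763/10000
2 2 941/1000
3 3 909/1000
4 4 538/625
5 5 1069/1250
6 6 2027/2500
7 7 2003/2500
s(6y) = (1/(2027/2500) − 1)/(6) = 473/12162 ≈ 3.8892%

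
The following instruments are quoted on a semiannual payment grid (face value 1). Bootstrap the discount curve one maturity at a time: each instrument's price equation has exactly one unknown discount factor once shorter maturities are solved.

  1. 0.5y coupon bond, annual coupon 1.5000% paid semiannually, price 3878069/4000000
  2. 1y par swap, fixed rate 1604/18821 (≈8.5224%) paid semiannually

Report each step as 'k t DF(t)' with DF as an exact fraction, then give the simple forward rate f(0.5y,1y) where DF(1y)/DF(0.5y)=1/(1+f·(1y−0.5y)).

step 1 [0.5y] bond c/2=3/400: DF=(3878069/4000000 − 3/400·(0))/(1+3/400) = 9623/10000 ≈ 0.962300
step 2 [1y] swap r/2=802/18821: DF=(1 − 802/18821·(0.962300))/(1+802/18821) = 4599/5000 ≈ 0.919800

1 1/2 9623/10000
2 1 4599/5000
f(0.5y,1y) = ((9623/10000)/(4599/5000) − 1)/(1/2) = 425/4599 ≈ 9.2411%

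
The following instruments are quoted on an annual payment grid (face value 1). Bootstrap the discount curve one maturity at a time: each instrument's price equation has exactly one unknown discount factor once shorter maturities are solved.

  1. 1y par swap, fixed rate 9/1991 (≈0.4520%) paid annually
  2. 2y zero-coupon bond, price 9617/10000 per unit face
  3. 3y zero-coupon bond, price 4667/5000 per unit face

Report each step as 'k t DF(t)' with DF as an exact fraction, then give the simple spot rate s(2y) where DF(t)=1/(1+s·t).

1 1 1991/2000
2 2 9617/10000
3 3 4667/5000
s(2y) = (1/(9617/10000) − 1)/(2) = 383/19234 ≈ 1.9913%

step 1 [1y] swap r/1=9/1991: DF=(1 − 9/1991·(0))/(1+9/1991) = 1991/2000 ≈ 0.995500
step 2 [2y] zero: DF = P = 9617/10000 ≈ 0.961700
step 3 [3y] zero: DF = P = 4667/5000 ≈ 0.933400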